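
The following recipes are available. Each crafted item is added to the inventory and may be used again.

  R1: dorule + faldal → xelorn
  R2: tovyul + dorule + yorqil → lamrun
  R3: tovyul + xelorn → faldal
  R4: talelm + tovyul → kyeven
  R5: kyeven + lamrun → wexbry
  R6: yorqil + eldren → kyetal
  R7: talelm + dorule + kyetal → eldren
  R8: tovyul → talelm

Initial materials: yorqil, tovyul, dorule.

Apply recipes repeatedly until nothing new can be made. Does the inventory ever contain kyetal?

No

kyetal would need yorqil and eldren (R6), but eldren is never obtained.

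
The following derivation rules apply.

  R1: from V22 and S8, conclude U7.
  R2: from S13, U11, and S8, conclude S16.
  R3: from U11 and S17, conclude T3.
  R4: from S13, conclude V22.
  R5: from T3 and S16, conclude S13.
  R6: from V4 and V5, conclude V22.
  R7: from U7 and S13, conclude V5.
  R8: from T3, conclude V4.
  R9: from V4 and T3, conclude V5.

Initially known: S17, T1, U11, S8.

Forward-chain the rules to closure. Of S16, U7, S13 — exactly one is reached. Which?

From U11 and S17, R3 gives T3.
From T3, R8 gives V4.
V4 and T3 hold, so V5 follows (R9).
V4 and V5 hold, so V22 follows (R6).
From V22 and S8, R1 gives U7.
S16 would need S13, U11, and S8 (R2), but S13 is never established. S13 would need T3 and S16 (R5), but S16 is never established.

U7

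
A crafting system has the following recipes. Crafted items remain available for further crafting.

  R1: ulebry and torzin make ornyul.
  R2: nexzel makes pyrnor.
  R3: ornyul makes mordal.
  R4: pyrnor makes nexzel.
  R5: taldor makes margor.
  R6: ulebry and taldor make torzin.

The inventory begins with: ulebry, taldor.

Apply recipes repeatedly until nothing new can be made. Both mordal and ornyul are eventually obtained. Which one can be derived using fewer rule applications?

ornyul: ulebry and taldor → torzin (R6). Using R1, ulebry and torzin make ornyul. [2 rule applications]
mordal: ulebry and taldor → torzin (R6). ulebry and torzin → ornyul (R1). ornyul → mordal (R3). [3 rule applications]
ornyul needs fewer.

ornyul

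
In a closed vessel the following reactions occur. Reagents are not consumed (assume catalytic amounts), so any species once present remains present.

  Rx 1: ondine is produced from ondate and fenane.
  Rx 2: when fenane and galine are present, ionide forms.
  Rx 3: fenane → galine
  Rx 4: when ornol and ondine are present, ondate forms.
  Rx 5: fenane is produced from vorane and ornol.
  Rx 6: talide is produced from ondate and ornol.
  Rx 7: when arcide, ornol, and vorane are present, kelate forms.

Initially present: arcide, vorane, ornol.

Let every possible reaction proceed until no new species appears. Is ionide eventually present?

Yes

vorane and ornol present → fenane forms (Rx 5).
fenane present → galine forms (Rx 3).
fenane and galine present → ionide forms (Rx 2).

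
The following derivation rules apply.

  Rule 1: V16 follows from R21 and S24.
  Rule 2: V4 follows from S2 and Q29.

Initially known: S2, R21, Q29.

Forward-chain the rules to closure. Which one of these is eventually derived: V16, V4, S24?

S2 and Q29 hold, so V4 follows (Rule 2).
V16 would need R21 and S24 (Rule 1), but S24 is never established. No rule produces S24, and it is not given.

V4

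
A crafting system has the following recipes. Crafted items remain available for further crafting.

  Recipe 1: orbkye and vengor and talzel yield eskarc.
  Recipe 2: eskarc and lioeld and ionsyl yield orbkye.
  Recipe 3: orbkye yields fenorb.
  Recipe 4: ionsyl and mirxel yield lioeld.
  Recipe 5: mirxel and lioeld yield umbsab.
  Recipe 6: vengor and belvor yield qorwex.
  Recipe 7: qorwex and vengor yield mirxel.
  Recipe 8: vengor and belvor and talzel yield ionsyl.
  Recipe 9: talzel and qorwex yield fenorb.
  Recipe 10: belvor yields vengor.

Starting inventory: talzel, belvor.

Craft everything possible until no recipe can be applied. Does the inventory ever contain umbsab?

Yes

Using Recipe 10, belvor makes vengor.
vengor and belvor and talzel → ionsyl (Recipe 8).
vengor and belvor → qorwex (Recipe 6).
qorwex and vengor → mirxel (Recipe 7).
Using Recipe 4, ionsyl and mirxel make lioeld.
Using Recipe 5, mirxel and lioeld make umbsab.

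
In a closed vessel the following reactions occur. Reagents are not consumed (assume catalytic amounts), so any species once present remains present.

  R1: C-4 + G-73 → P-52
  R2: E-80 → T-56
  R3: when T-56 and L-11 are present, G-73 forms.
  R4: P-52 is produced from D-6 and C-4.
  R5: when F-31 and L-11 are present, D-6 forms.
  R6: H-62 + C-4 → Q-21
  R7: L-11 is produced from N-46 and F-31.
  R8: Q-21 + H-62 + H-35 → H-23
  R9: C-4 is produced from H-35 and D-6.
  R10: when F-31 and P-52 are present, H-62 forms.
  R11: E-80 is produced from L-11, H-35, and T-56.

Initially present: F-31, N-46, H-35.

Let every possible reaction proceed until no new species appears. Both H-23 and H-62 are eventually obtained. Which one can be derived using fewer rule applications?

H-62

H-62: N-46 and F-31 present → L-11 forms (R7). F-31 and L-11 present → D-6 forms (R5). H-35 and D-6 present → C-4 forms (R9). D-6 and C-4 present → P-52 forms (R4). F-31 and P-52 present → H-62 forms (R10). [5 rule applications]
H-23: N-46 and F-31 present → L-11 forms (R7). F-31 and L-11 present → D-6 forms (R5). H-35 and D-6 present → C-4 forms (R9). D-6 and C-4 present → P-52 forms (R4). F-31 and P-52 present → H-62 forms (R10). H-62 and C-4 present → Q-21 forms (R6). Q-21, H-62, and H-35 present → H-23 forms (R8). [7 rule applications]
H-62 needs fewer.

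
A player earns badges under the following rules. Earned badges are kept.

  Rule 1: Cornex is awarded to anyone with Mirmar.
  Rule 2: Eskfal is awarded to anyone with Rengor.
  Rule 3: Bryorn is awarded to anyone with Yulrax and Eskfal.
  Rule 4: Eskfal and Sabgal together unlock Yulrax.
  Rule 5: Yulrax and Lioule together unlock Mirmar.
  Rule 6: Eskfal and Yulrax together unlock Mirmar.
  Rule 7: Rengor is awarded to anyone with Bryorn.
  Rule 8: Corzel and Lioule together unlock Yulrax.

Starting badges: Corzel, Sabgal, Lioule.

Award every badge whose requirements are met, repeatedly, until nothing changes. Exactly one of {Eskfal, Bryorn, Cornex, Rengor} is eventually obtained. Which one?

Cornex

With Corzel and Lioule, Yulrax is earned (Rule 8).
With Yulrax and Lioule, Mirmar is earned (Rule 5).
With Mirmar, Cornex is earned (Rule 1).
Rengor would need Bryorn (Rule 7), but Bryorn is never earned. Bryorn would need Yulrax and Eskfal (Rule 3), but Eskfal is never earned. Eskfal would need Rengor (Rule 2), but Rengor is never earned.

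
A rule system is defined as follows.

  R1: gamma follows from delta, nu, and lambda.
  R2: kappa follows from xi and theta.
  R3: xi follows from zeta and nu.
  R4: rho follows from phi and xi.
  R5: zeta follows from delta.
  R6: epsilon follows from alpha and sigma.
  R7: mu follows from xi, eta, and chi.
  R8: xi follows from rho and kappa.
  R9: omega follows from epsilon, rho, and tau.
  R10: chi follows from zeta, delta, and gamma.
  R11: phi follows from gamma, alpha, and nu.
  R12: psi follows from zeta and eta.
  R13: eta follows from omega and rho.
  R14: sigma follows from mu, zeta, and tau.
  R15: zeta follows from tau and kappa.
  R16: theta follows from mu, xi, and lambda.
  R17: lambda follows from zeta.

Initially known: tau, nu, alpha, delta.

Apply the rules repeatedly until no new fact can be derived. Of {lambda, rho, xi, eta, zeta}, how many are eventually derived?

4

delta holds, so zeta follows (R5).
zeta and nu hold, so xi follows (R3).
zeta holds, so lambda follows (R17).
delta, nu, and lambda hold, so gamma follows (R1).
gamma, alpha, and nu hold, so phi follows (R11).
phi and xi hold, so rho follows (R4).
lambda: reached.
rho: reached.
xi: reached.
eta would need omega and rho (R13), but omega is never established.
zeta: reached.
Reached: lambda, rho, xi, and zeta — 4 of the 5.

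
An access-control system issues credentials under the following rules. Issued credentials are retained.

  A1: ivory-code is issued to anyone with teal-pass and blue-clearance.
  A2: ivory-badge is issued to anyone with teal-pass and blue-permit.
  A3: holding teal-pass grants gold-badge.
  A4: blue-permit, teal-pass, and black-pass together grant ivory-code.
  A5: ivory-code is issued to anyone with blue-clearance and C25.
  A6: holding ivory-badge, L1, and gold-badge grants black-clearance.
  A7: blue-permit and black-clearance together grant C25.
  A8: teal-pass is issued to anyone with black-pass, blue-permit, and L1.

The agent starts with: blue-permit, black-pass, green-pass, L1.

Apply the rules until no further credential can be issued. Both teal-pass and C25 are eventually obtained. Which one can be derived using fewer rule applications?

teal-pass: Holding black-pass, blue-permit, and L1 grants teal-pass (A8). [1 rule application]
C25: Holding black-pass, blue-permit, and L1 grants teal-pass (A8). Holding teal-pass and blue-permit grants ivory-badge (A2). Holding teal-pass grants gold-badge (A3). Holding ivory-badge, L1, and gold-badge grants black-clearance (A6). Holding blue-permit and black-clearance grants C25 (A7). [5 rule applications]
teal-pass needs fewer.

teal-pass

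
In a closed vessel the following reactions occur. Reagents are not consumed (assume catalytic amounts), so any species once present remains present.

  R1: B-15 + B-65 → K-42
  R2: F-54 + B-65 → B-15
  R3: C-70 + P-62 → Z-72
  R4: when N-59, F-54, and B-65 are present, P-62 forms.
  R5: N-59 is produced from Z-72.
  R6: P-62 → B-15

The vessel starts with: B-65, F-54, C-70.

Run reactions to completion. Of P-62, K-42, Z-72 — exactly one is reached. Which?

K-42

F-54 and B-65 present → B-15 forms (R2).
B-15 and B-65 present → K-42 forms (R1).
Z-72 would need C-70 and P-62 (R3), but P-62 never forms. P-62 would need N-59, F-54, and B-65 (R4), but N-59 never forms.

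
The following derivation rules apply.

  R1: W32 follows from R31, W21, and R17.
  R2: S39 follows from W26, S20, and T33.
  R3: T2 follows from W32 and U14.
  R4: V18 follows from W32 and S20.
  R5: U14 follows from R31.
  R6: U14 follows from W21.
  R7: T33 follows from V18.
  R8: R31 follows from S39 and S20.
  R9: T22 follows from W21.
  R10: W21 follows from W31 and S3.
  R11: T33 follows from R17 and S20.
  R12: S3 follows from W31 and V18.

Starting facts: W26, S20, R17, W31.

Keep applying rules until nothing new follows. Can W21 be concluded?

No

W21 would need W31 and S3 (R10), but S3 is never established.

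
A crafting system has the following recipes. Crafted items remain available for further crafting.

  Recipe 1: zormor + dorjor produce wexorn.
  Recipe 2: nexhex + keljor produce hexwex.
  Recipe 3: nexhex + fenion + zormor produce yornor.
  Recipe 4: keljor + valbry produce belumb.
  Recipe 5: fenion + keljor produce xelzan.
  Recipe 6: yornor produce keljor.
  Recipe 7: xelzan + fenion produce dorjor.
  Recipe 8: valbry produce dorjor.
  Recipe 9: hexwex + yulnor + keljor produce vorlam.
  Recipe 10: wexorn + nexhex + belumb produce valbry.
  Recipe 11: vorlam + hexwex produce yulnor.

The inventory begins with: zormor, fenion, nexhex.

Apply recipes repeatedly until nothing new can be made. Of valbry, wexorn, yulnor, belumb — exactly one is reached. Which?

wexorn

nexhex + fenion + zormor → yornor (Recipe 3).
Using Recipe 6, yornor makes keljor.
Using Recipe 5, fenion and keljor make xelzan.
xelzan + fenion → dorjor (Recipe 7).
zormor + dorjor → wexorn (Recipe 1).
yulnor would need vorlam and hexwex (Recipe 11), but vorlam is never obtained. valbry would need wexorn, nexhex, and belumb (Recipe 10), but belumb is never obtained. belumb would need keljor and valbry (Recipe 4), but valbry is never obtained.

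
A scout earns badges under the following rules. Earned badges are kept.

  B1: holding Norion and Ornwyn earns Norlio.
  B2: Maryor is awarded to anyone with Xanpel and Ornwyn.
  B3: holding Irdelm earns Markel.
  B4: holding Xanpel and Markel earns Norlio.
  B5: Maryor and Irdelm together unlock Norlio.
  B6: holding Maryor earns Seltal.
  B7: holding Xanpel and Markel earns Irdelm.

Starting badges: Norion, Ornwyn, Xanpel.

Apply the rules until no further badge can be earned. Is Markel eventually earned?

Markel would need Irdelm (B3), but Irdelm is never earned.

No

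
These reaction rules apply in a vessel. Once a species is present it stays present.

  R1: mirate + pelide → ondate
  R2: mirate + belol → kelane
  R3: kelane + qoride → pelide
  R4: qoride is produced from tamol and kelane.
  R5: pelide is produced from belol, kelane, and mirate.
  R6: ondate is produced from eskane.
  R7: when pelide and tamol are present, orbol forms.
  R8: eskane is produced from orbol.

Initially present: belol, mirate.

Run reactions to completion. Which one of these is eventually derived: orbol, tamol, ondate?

ondate

mirate and belol present → kelane forms (R2).
belol, kelane, and mirate present → pelide forms (R5).
mirate and pelide present → ondate forms (R1).
orbol would need pelide and tamol (R7), but tamol never forms. No rule produces tamol, and it is not given.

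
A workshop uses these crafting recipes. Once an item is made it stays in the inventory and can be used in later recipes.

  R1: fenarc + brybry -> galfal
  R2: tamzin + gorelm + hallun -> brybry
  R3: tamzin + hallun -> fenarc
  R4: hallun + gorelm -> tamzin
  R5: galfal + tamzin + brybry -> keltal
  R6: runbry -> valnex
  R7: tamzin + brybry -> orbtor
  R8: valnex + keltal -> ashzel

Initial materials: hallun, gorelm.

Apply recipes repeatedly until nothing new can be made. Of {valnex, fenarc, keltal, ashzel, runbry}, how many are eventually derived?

hallun + gorelm -> tamzin (R4).
tamzin + hallun -> fenarc (R3).
Using R2, tamzin, gorelm, and hallun make brybry.
fenarc + brybry -> galfal (R1).
galfal + tamzin + brybry -> keltal (R5).
valnex would need runbry (R6), but runbry is never obtained.
fenarc: reached.
keltal: reached.
ashzel would need valnex and keltal (R8), but valnex is never obtained.
No rule produces runbry, and it is not given.
Reached: fenarc and keltal — 2 of the 5.

2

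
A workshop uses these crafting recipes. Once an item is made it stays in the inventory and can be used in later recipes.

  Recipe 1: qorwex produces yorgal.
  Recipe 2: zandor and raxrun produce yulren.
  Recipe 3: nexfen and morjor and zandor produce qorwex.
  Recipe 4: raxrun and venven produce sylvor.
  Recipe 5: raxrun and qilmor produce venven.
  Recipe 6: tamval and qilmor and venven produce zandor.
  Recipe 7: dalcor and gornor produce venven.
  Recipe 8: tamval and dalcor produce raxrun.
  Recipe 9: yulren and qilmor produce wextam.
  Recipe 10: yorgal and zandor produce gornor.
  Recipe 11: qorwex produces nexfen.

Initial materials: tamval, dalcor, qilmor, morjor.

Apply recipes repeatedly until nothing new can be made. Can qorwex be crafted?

qorwex would need nexfen, morjor, and zandor (Recipe 3), but nexfen is never obtained.

No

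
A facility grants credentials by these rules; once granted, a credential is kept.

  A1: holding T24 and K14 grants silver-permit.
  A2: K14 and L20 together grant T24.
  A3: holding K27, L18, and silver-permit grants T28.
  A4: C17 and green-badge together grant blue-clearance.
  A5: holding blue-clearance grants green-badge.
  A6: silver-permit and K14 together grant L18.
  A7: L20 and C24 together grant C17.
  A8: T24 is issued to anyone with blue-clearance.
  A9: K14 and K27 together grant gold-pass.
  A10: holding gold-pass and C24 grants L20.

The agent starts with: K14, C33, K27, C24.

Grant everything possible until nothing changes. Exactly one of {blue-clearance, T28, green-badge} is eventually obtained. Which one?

T28

Holding K14 and K27 grants gold-pass (A9).
Holding gold-pass and C24 grants L20 (A10).
Holding K14 and L20 grants T24 (A2).
Holding T24 and K14 grants silver-permit (A1).
Holding silver-permit and K14 grants L18 (A6).
Holding K27, L18, and silver-permit grants T28 (A3).
green-badge would need blue-clearance (A5), but blue-clearance is never granted. blue-clearance would need C17 and green-badge (A4), but green-badge is never granted.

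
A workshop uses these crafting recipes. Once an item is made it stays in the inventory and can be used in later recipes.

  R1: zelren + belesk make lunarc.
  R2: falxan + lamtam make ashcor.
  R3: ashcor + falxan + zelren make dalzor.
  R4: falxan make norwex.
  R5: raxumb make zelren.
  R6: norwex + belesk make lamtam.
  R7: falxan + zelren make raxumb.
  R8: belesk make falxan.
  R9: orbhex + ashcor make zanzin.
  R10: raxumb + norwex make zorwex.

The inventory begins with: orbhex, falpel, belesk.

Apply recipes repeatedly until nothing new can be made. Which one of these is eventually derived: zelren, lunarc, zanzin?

zanzin

belesk → falxan (R8).
Using R4, falxan makes norwex.
norwex + belesk → lamtam (R6).
Using R2, falxan and lamtam make ashcor.
Using R9, orbhex and ashcor make zanzin.
lunarc would need zelren and belesk (R1), but zelren is never obtained. zelren would need raxumb (R5), but raxumb is never obtained.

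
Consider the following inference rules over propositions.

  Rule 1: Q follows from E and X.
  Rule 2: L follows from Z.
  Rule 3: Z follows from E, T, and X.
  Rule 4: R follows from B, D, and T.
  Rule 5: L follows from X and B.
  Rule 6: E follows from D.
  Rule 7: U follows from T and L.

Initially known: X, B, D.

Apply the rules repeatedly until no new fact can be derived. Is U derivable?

U would need T and L (Rule 7), but T is never established.

No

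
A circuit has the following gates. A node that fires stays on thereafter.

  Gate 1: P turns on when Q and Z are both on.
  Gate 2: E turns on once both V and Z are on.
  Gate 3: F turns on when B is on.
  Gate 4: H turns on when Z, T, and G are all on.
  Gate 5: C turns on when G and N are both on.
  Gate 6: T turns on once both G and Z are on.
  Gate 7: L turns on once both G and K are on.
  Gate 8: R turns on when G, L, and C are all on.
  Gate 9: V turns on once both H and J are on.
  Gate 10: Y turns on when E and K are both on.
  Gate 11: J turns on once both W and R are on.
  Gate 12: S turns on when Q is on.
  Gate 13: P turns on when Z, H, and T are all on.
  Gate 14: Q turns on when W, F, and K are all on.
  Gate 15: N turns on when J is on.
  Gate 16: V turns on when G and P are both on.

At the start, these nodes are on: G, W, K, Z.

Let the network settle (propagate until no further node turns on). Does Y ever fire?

Gate 6: G and Z on → T on.
Z, T, and G are on, so H turns on (Gate 4).
Z, H, and T are on, so P turns on (Gate 13).
G and P are on, so V turns on (Gate 16).
V and Z are on, so E turns on (Gate 2).
Gate 10: E and K on → Y on.

Yes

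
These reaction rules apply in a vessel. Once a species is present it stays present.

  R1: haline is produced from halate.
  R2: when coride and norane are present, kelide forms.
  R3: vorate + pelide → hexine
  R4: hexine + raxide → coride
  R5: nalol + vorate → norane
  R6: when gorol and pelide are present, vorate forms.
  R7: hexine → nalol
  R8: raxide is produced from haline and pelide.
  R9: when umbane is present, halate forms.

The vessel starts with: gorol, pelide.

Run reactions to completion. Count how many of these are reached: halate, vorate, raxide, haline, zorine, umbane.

gorol and pelide present → vorate forms (R6).
halate would need umbane (R9), but umbane never forms.
vorate: reached.
raxide would need haline and pelide (R8), but haline never forms.
haline would need halate (R1), but halate never forms.
No rule produces zorine, and it is not given.
No rule produces umbane, and it is not given.
Reached: vorate — 1 of the 6.

1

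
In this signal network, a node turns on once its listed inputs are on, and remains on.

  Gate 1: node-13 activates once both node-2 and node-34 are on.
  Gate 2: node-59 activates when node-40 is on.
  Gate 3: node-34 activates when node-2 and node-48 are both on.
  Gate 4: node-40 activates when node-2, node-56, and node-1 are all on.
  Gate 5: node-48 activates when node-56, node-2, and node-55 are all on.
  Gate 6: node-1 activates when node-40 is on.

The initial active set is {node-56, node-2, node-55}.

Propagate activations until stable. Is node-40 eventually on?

No

node-40 would need node-2, node-56, and node-1 (Gate 4), but node-1 never turns on.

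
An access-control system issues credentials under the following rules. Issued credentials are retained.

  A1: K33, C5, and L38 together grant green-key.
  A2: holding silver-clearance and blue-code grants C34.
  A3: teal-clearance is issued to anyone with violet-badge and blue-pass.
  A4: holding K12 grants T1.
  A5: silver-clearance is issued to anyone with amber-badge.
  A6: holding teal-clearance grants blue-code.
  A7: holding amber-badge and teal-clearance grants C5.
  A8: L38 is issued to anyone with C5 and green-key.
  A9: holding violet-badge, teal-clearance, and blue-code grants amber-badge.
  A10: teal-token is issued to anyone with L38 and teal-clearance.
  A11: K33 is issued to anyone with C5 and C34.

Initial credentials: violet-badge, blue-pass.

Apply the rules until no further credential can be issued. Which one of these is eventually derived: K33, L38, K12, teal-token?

Holding violet-badge and blue-pass grants teal-clearance (A3).
Holding teal-clearance grants blue-code (A6).
Holding violet-badge, teal-clearance, and blue-code grants amber-badge (A9).
Holding amber-badge and teal-clearance grants C5 (A7).
Holding amber-badge grants silver-clearance (A5).
Holding silver-clearance and blue-code grants C34 (A2).
Holding C5 and C34 grants K33 (A11).
No rule produces K12, and it is not given. teal-token would need L38 and teal-clearance (A10), but L38 is never granted. L38 would need C5 and green-key (A8), but green-key is never granted.

K33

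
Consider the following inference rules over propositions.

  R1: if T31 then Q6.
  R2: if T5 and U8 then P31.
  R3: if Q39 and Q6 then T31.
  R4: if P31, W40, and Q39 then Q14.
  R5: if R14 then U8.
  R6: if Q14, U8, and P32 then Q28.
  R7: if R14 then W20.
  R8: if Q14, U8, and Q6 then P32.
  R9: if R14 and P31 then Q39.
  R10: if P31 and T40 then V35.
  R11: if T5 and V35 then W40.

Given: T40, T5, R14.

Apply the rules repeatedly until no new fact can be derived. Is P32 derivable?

P32 would need Q14, U8, and Q6 (R8), but Q6 is never established.

No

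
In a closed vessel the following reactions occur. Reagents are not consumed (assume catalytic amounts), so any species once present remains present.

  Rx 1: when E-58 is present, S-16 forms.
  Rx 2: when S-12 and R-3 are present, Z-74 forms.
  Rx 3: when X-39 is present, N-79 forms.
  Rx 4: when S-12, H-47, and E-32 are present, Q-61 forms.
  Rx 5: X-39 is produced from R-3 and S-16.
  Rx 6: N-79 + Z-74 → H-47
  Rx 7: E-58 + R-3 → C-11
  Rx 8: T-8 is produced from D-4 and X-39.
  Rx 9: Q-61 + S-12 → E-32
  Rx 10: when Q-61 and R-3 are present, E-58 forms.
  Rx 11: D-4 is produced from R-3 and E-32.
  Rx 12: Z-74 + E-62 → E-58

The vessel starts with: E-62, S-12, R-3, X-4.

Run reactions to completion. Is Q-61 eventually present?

No

Q-61 would need S-12, H-47, and E-32 (Rx 4), but E-32 never forms.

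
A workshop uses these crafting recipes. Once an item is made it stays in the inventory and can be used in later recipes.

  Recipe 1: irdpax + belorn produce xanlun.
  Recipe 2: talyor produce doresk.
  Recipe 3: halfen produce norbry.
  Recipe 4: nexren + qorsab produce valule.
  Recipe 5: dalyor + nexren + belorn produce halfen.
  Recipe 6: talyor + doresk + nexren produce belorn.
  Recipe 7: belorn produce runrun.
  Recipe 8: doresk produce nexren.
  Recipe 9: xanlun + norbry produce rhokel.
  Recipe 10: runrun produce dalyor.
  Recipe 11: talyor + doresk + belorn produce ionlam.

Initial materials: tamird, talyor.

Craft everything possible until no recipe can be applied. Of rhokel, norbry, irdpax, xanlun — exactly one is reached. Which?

talyor → doresk (Recipe 2).
doresk → nexren (Recipe 8).
talyor + doresk + nexren → belorn (Recipe 6).
Using Recipe 7, belorn makes runrun.
Using Recipe 10, runrun makes dalyor.
dalyor + nexren + belorn → halfen (Recipe 5).
Using Recipe 3, halfen makes norbry.
rhokel would need xanlun and norbry (Recipe 9), but xanlun is never obtained. xanlun would need irdpax and belorn (Recipe 1), but irdpax is never obtained. No rule produces irdpax, and it is not given.

norbry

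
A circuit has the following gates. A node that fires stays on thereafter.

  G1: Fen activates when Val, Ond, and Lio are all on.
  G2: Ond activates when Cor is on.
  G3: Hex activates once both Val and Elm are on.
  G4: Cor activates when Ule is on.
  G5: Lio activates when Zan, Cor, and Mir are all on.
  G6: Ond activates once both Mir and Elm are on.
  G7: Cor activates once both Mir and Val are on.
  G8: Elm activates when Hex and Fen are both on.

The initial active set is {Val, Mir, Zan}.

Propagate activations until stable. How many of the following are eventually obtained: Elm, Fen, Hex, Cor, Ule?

2

G7: Mir and Val on → Cor on.
Zan, Cor, and Mir are on, so Lio activates (G5).
Cor is on, so Ond activates (G2).
Val, Ond, and Lio are on, so Fen activates (G1).
Elm would need Hex and Fen (G8), but Hex never turns on.
Fen: reached.
Hex would need Val and Elm (G3), but Elm never turns on.
Cor: reached.
No rule produces Ule, and it is not given.
Reached: Fen and Cor — 2 of the 5.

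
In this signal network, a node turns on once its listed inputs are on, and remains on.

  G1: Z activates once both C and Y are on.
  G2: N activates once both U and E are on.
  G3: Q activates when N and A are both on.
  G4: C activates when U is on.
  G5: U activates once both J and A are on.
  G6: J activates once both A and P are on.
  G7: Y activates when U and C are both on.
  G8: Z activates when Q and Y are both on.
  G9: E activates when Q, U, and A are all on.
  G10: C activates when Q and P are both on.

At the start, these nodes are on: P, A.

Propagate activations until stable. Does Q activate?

No

Q would need N and A (G3), but N never turns on.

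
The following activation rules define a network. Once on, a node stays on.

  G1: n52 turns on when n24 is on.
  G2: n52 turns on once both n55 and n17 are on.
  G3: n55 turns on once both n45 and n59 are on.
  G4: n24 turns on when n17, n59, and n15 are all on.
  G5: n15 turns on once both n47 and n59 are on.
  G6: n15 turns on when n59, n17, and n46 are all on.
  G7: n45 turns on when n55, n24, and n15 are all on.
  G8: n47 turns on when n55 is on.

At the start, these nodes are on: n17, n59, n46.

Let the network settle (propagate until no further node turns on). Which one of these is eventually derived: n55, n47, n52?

G6: n59, n17, and n46 on → n15 on.
n17, n59, and n15 are on, so n24 turns on (G4).
n24 is on, so n52 turns on (G1).
n55 would need n45 and n59 (G3), but n45 never turns on. n47 would need n55 (G8), but n55 never turns on.

n52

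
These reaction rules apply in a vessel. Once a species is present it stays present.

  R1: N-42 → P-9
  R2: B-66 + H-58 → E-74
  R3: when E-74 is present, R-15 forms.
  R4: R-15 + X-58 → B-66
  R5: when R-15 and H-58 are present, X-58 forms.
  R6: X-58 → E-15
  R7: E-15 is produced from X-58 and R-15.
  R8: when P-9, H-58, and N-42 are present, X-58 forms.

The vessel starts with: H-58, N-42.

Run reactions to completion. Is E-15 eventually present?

N-42 present → P-9 forms (R1).
P-9, H-58, and N-42 present → X-58 forms (R8).
X-58 present → E-15 forms (R6).

Yes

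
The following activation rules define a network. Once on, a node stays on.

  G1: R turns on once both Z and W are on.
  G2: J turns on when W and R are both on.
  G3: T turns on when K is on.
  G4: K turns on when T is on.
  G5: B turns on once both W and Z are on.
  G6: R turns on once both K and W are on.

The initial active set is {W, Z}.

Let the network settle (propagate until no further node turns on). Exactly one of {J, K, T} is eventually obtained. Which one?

G1: Z and W on → R on.
G2: W and R on → J on.
T would need K (G3), but K never turns on. K would need T (G4), but T never turns on.

J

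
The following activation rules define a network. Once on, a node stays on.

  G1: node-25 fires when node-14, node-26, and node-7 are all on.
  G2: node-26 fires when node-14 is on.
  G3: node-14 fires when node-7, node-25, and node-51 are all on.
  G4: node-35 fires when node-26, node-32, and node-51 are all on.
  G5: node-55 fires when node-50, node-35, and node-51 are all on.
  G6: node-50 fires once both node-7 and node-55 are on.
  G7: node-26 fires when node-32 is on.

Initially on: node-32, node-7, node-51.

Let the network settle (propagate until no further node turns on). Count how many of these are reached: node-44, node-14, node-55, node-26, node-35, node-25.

2

node-32 is on, so node-26 fires (G7).
G4: node-26, node-32, and node-51 on → node-35 on.
No rule produces node-44, and it is not given.
node-14 would need node-7, node-25, and node-51 (G3), but node-25 never turns on.
node-55 would need node-50, node-35, and node-51 (G5), but node-50 never turns on.
node-26: reached.
node-35: reached.
node-25 would need node-14, node-26, and node-7 (G1), but node-14 never turns on.
Reached: node-26 and node-35 — 2 of the 6.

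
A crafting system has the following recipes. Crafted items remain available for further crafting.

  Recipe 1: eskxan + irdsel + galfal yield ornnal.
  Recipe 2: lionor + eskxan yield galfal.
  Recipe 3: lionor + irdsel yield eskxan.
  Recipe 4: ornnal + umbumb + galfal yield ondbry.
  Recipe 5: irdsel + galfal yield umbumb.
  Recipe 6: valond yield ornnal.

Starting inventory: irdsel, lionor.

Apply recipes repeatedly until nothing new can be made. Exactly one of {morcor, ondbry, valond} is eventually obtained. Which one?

Using Recipe 3, lionor and irdsel make eskxan.
Using Recipe 2, lionor and eskxan make galfal.
Using Recipe 5, irdsel and galfal make umbumb.
eskxan + irdsel + galfal → ornnal (Recipe 1).
Using Recipe 4, ornnal, umbumb, and galfal make ondbry.
No rule produces valond, and it is not given. No rule produces morcor, and it is not given.

ondbry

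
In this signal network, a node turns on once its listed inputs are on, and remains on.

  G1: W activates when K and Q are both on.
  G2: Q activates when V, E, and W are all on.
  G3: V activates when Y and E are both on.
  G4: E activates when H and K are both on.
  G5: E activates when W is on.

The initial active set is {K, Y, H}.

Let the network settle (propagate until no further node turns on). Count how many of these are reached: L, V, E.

G4: H and K on → E on.
G3: Y and E on → V on.
No rule produces L, and it is not given.
V: reached.
E: reached.
Reached: V and E — 2 of the 3.

2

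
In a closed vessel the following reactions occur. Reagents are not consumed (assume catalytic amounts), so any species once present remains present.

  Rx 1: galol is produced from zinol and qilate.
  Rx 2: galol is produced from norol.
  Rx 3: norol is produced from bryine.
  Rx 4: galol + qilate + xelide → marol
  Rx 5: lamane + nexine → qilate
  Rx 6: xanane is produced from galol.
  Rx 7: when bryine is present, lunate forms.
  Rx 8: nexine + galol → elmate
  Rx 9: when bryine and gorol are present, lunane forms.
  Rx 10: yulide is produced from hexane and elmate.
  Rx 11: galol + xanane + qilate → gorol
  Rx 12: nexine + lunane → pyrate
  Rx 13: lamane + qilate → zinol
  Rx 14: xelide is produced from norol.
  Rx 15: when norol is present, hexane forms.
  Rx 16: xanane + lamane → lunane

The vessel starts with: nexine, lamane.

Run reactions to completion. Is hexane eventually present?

hexane would need norol (Rx 15), but norol never forms.

No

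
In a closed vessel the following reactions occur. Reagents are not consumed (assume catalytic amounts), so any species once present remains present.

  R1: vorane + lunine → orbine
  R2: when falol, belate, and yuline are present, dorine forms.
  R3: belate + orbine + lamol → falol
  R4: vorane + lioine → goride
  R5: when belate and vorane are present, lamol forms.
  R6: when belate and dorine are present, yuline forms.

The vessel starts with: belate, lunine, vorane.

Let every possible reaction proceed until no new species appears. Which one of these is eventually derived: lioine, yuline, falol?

falol

vorane and lunine present → orbine forms (R1).
belate and vorane present → lamol forms (R5).
belate, orbine, and lamol present → falol forms (R3).
yuline would need belate and dorine (R6), but dorine never forms. No rule produces lioine, and it is not given.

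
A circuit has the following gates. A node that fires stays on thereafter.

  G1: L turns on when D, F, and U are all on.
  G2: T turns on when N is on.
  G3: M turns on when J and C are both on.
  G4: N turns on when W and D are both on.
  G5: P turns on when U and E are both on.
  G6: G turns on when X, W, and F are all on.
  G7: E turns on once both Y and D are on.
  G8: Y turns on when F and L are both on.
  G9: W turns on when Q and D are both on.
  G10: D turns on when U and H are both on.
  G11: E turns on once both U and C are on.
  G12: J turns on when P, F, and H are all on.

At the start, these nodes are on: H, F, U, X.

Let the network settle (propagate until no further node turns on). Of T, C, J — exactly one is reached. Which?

J

G10: U and H on → D on.
D, F, and U are on, so L turns on (G1).
G8: F and L on → Y on.
Y and D are on, so E turns on (G7).
U and E are on, so P turns on (G5).
G12: P, F, and H on → J on.
No rule produces C, and it is not given. T would need N (G2), but N never turns on.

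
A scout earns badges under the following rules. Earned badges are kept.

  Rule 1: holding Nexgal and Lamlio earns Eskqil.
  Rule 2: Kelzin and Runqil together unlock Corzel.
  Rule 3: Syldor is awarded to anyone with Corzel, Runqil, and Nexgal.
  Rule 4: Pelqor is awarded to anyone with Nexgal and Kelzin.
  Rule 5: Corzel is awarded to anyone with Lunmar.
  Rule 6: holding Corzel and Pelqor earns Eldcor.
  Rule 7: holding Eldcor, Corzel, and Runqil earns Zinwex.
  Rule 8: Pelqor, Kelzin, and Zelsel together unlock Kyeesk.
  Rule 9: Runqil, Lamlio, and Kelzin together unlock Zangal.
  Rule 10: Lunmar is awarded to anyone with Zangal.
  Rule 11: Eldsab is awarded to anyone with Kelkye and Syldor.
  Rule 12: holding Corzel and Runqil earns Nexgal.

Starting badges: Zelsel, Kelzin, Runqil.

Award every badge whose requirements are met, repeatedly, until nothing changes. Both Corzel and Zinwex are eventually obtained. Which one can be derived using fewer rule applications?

Corzel: With Kelzin and Runqil, Corzel is earned (Rule 2). [1 rule application]
Zinwex: With Kelzin and Runqil, Corzel is earned (Rule 2). With Corzel and Runqil, Nexgal is earned (Rule 12). With Nexgal and Kelzin, Pelqor is earned (Rule 4). With Corzel and Pelqor, Eldcor is earned (Rule 6). With Eldcor, Corzel, and Runqil, Zinwex is earned (Rule 7). [5 rule applications]
Corzel needs fewer.

Corzel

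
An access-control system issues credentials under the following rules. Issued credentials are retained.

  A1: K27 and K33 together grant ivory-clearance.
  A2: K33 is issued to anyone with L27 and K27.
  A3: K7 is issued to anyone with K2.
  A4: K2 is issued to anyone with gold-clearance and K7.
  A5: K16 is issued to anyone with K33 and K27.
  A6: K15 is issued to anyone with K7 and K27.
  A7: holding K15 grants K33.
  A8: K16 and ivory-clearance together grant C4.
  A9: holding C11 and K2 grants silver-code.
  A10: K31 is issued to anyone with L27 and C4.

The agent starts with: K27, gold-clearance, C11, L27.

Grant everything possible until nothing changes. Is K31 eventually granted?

Yes

Holding L27 and K27 grants K33 (A2).
Holding K33 and K27 grants K16 (A5).
Holding K27 and K33 grants ivory-clearance (A1).
Holding K16 and ivory-clearance grants C4 (A8).
Holding L27 and C4 grants K31 (A10).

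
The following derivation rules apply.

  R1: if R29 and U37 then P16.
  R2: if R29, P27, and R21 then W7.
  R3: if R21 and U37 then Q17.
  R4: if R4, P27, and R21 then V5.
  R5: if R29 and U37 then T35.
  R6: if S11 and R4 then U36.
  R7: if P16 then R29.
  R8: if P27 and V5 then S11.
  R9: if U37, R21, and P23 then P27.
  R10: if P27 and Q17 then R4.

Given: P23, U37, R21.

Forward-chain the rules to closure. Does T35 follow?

No

T35 would need R29 and U37 (R5), but R29 is never established.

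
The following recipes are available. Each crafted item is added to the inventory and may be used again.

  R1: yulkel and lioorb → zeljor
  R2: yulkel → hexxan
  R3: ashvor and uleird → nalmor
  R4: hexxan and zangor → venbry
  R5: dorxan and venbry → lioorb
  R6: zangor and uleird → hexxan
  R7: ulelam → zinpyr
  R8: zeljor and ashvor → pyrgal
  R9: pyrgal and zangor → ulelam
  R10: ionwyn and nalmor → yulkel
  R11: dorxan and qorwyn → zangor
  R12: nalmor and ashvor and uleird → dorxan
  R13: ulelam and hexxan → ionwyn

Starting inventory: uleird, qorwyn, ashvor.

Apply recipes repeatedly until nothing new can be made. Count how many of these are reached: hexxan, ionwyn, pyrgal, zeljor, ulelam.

Using R3, ashvor and uleird make nalmor.
nalmor and ashvor and uleird → dorxan (R12).
dorxan and qorwyn → zangor (R11).
zangor and uleird → hexxan (R6).
hexxan: reached.
ionwyn would need ulelam and hexxan (R13), but ulelam is never obtained.
pyrgal would need zeljor and ashvor (R8), but zeljor is never obtained.
zeljor would need yulkel and lioorb (R1), but yulkel is never obtained.
ulelam would need pyrgal and zangor (R9), but pyrgal is never obtained.
Reached: hexxan — 1 of the 5.

1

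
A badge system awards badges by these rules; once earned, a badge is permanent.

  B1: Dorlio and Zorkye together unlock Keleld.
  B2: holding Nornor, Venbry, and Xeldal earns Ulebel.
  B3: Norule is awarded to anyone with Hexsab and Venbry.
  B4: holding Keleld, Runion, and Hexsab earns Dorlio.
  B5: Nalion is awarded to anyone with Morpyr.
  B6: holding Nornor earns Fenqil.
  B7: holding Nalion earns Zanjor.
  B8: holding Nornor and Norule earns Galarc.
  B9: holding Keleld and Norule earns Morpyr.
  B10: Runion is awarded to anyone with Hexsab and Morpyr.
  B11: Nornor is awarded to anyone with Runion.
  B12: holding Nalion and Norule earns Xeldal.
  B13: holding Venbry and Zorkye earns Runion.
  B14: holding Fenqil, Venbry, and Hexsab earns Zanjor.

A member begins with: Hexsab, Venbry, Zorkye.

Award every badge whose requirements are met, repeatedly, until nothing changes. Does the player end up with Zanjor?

With Venbry and Zorkye, Runion is earned (B13).
With Runion, Nornor is earned (B11).
With Nornor, Fenqil is earned (B6).
With Fenqil, Venbry, and Hexsab, Zanjor is earned (B14).

Yes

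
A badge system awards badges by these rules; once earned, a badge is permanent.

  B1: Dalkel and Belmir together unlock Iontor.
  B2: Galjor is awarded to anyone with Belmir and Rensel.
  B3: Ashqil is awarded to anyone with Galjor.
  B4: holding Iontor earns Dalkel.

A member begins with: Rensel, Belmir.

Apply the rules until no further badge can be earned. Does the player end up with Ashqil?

Yes

With Belmir and Rensel, Galjor is earned (B2).
With Galjor, Ashqil is earned (B3).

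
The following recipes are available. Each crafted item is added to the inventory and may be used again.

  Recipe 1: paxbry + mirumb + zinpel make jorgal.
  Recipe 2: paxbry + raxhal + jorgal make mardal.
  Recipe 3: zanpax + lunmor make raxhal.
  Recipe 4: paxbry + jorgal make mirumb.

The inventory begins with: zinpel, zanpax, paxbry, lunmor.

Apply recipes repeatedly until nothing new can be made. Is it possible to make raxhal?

Using Recipe 3, zanpax and lunmor make raxhal.

Yes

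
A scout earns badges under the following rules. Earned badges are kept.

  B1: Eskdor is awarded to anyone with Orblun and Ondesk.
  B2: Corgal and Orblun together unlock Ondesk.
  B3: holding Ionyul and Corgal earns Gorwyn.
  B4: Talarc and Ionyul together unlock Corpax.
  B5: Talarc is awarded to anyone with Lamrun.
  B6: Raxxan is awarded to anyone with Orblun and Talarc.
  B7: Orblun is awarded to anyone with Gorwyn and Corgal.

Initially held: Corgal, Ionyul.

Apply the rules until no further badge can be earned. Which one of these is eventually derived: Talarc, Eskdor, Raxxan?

With Ionyul and Corgal, Gorwyn is earned (B3).
With Gorwyn and Corgal, Orblun is earned (B7).
With Corgal and Orblun, Ondesk is earned (B2).
With Orblun and Ondesk, Eskdor is earned (B1).
Raxxan would need Orblun and Talarc (B6), but Talarc is never earned. Talarc would need Lamrun (B5), but Lamrun is never earned.

Eskdor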